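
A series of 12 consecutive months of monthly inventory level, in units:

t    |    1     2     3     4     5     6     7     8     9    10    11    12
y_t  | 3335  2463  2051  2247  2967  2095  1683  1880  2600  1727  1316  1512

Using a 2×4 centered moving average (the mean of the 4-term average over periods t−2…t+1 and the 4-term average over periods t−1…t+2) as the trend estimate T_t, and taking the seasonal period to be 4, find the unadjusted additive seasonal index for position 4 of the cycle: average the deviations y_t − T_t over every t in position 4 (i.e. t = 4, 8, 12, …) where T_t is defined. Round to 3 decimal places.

Season position 4 occurs at t = 4, 8 (where T_t is defined).
t=4: T_4 = 2386.00000; y_4 − T_4 = 2247 − 2386.00000 = -139.00000
t=8: T_8 = 2018.50000; y_8 − T_8 = 1880 − 2018.50000 = -138.50000
Mean deviation: (-139.00000 + -138.50000) / 2 = -138.750

-138.750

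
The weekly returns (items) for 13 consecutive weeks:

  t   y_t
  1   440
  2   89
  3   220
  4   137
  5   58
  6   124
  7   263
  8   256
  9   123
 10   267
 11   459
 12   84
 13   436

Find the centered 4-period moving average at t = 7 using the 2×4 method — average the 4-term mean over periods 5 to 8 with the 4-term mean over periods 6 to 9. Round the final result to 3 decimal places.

183.375

Sum over 5–8: 58 + 124 + 263 + 256 = 701
Sum over 6–9: 124 + 263 + 256 + 123 = 766
CMA at t=7 = (701 + 766) / (2·4) = 1467 / 8 = 183.375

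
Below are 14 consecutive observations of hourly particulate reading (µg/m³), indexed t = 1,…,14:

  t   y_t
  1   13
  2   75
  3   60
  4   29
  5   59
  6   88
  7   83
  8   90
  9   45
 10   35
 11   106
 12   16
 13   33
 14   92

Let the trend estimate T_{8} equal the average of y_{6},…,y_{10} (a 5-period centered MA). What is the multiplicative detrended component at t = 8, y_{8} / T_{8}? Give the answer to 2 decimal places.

1.32

Trend T_8 = (88 + 83 + 90 + 45 + 35) / 5 = 341/5 = 68.2000
Ratio to trend: 90 / 68.2000 = 1.32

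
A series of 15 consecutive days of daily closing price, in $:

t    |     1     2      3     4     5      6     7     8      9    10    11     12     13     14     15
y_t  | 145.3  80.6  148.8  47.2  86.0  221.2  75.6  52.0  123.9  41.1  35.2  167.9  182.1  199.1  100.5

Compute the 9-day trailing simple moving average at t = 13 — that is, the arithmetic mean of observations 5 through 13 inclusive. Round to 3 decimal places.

109.444

Sum of periods 5–13: 86.0 + 221.2 + 75.6 + 52.0 + 123.9 + 41.1 + 35.2 + 167.9 + 182.1 = 985.0
Divide by 9: 985.0 / 9 = 109.444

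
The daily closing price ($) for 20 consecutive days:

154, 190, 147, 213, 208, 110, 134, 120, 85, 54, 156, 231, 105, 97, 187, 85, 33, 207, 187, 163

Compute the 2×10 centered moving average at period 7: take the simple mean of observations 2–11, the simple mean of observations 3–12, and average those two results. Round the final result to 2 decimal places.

143.75

Sum over 2–11: 190 + 147 + 213 + 208 + 110 + 134 + 120 + 85 + 54 + 156 = 1417
Sum over 3–12: 147 + 213 + 208 + 110 + 134 + 120 + 85 + 54 + 156 + 231 = 1458
CMA at t=7 = (1417 + 1458) / (2·10) = 2875 / 20 = 143.75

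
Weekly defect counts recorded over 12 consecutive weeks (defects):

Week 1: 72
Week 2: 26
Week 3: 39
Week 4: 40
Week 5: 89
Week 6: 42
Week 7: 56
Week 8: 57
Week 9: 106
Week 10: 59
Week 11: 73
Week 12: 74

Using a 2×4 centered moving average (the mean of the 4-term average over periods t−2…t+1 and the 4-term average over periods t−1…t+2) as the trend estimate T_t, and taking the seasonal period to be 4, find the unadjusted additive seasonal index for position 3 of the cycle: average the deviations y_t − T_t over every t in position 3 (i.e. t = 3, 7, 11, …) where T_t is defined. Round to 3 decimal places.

Season position 3 occurs at t = 3, 7 (where T_t is defined).
t=3: T_3 = 46.37500; y_3 − T_3 = 39 − 46.37500 = -7.37500
t=7: T_7 = 63.12500; y_7 − T_7 = 56 − 63.12500 = -7.12500
Mean deviation: (-7.37500 + -7.12500) / 2 = -7.250

-7.250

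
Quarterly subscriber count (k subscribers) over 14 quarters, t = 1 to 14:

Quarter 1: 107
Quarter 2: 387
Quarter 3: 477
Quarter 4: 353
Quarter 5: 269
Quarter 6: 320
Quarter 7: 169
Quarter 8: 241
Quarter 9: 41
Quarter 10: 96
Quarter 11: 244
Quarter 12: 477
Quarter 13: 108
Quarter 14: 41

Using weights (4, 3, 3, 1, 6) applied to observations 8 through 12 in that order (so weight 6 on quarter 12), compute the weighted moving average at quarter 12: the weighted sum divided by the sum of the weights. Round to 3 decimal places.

Weighted sum: 4·241 + 3·41 + 3·96 + 1·244 + 6·477 = 964 + 123 + 288 + 244 + 2862 = 4481
Weight total: 4 + 3 + 3 + 1 + 6 = 17
WMA = 4481 / 17 = 263.588

263.588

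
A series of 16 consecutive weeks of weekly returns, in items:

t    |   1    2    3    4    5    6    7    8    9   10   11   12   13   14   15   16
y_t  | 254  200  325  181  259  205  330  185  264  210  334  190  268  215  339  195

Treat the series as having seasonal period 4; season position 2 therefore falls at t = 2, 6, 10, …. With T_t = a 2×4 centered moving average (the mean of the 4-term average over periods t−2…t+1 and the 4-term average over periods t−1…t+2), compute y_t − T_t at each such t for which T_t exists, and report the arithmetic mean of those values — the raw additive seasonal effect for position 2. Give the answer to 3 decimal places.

Season position 2 occurs at t = 6, 10, 14 (where T_t is defined).
t=6: T_6 = 244.25000; y_6 − T_6 = 205 − 244.25000 = -39.25000
t=10: T_10 = 248.87500; y_10 − T_10 = 210 − 248.87500 = -38.87500
t=14: T_14 = 253.62500; y_14 − T_14 = 215 − 253.62500 = -38.62500
Mean deviation: (-39.25000 + -38.87500 + -38.62500) / 3 = -38.917

-38.917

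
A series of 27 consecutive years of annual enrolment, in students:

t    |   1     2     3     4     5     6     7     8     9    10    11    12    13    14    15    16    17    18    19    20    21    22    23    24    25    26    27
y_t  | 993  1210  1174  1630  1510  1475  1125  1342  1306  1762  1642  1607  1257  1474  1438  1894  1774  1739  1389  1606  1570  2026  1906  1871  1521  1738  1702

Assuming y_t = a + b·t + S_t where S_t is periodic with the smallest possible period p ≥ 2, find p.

6

First differences y_{t+1} − y_t: 217, -36, 456, -120, -35, -350, 217, -36, 456, -120, -35, -350, 217, -36, …
The difference pattern repeats every 6 terms and not for any smaller step, so p = 6.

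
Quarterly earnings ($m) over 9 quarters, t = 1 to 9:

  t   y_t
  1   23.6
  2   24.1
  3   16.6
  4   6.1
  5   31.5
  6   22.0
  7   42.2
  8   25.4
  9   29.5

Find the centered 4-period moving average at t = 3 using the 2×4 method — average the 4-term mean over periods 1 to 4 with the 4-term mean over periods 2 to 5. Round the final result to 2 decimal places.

18.59

Sum over 1–4: 23.6 + 24.1 + 16.6 + 6.1 = 70.4
Sum over 2–5: 24.1 + 16.6 + 6.1 + 31.5 = 78.3
CMA at t=3 = (70.4 + 78.3) / (2·4) = 148.7 / 8 = 18.59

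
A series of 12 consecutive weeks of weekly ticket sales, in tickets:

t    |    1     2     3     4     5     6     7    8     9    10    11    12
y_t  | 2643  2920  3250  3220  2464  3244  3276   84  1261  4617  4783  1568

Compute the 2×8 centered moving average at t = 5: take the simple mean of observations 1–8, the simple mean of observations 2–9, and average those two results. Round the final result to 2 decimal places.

2551.25

Sum over 1–8: 2643 + 2920 + 3250 + 3220 + 2464 + 3244 + 3276 + 84 = 21101
Sum over 2–9: 2920 + 3250 + 3220 + 2464 + 3244 + 3276 + 84 + 1261 = 19719
CMA at t=5 = (21101 + 19719) / (2·8) = 40820 / 16 = 2551.25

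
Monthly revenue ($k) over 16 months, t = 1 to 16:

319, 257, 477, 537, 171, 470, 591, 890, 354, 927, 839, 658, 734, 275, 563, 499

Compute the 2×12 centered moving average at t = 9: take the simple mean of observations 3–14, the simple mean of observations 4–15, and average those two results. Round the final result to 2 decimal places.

Sum over 3–14: 477 + 537 + 171 + 470 + 591 + 890 + 354 + 927 + 839 + 658 + 734 + 275 = 6923
Sum over 4–15: 537 + 171 + 470 + 591 + 890 + 354 + 927 + 839 + 658 + 734 + 275 + 563 = 7009
CMA at t=9 = (6923 + 7009) / (2·12) = 13932 / 24 = 580.50

580.50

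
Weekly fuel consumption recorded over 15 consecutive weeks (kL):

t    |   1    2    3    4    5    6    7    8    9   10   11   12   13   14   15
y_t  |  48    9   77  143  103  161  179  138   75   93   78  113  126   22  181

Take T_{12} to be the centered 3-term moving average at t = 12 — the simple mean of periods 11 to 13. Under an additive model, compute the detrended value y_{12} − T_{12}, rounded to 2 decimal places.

7.33

Trend T_12 = (78 + 113 + 126) / 3 = 317/3 = 105.6667
Detrended value: 113 − 105.6667 = 7.33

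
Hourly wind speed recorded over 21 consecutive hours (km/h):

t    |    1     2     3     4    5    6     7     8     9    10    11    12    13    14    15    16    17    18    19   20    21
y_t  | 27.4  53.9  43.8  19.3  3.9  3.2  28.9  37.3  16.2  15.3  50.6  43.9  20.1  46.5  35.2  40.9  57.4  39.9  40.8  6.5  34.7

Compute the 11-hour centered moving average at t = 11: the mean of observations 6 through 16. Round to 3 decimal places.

Sum of periods 6–16: 3.2 + 28.9 + 37.3 + 16.2 + 15.3 + 50.6 + 43.9 + 20.1 + 46.5 + 35.2 + 40.9 = 338.1
Divide by 11: 338.1 / 11 = 30.736

30.736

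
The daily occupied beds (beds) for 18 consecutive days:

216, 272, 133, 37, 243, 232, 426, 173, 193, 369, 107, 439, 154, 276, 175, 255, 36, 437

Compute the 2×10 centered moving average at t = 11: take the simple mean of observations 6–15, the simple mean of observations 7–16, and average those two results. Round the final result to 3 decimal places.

Sum over 6–15: 232 + 426 + 173 + 193 + 369 + 107 + 439 + 154 + 276 + 175 = 2544
Sum over 7–16: 426 + 173 + 193 + 369 + 107 + 439 + 154 + 276 + 175 + 255 = 2567
CMA at t=11 = (2544 + 2567) / (2·10) = 5111 / 20 = 255.550

255.550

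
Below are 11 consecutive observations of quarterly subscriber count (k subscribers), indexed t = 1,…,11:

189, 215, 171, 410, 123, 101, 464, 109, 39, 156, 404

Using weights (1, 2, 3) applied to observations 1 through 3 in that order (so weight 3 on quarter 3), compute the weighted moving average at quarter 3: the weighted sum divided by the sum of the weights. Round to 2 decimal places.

188.67

Weighted sum: 1·189 + 2·215 + 3·171 = 189 + 430 + 513 = 1132
Weight total: 1 + 2 + 3 = 6
WMA = 1132 / 6 = 188.67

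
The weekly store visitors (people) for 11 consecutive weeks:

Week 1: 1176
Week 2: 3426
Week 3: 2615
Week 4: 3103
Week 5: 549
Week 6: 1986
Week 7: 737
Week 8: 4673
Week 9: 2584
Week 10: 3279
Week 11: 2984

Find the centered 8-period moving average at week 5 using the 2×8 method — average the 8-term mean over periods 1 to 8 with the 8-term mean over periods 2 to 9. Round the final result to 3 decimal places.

Sum over 1–8: 1176 + 3426 + 2615 + 3103 + 549 + 1986 + 737 + 4673 = 18265
Sum over 2–9: 3426 + 2615 + 3103 + 549 + 1986 + 737 + 4673 + 2584 = 19673
CMA at t=5 = (18265 + 19673) / (2·8) = 37938 / 16 = 2371.125

2371.125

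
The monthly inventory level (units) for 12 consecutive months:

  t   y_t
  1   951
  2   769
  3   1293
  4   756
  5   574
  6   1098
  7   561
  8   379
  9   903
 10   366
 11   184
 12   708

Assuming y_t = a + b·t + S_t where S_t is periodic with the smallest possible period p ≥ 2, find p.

3

First differences y_{t+1} − y_t: -182, 524, -537, -182, 524, -537, -182, 524, …
The difference pattern repeats every 3 terms and not for any smaller step, so p = 3.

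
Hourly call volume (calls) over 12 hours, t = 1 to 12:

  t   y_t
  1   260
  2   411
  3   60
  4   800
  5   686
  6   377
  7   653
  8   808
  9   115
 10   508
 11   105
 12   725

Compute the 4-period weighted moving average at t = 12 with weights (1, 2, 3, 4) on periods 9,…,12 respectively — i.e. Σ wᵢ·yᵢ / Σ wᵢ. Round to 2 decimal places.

434.60

Weighted sum: 1·115 + 2·508 + 3·105 + 4·725 = 115 + 1016 + 315 + 2900 = 4346
Weight total: 1 + 2 + 3 + 4 = 10
WMA = 4346 / 10 = 434.60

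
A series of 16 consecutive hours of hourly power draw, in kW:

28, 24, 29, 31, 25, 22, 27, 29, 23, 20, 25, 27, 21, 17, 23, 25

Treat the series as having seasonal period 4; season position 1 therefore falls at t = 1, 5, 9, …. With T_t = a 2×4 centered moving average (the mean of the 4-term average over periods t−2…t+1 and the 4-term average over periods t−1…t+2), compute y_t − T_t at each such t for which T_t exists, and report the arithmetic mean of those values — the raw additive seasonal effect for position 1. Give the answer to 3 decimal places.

Season position 1 occurs at t = 5, 9, 13 (where T_t is defined).
t=5: T_5 = 26.50000; y_5 − T_5 = 25 − 26.50000 = -1.50000
t=9: T_9 = 24.50000; y_9 − T_9 = 23 − 24.50000 = -1.50000
t=13: T_13 = 22.25000; y_13 − T_13 = 21 − 22.25000 = -1.25000
Mean deviation: (-1.50000 + -1.50000 + -1.25000) / 3 = -1.417

-1.417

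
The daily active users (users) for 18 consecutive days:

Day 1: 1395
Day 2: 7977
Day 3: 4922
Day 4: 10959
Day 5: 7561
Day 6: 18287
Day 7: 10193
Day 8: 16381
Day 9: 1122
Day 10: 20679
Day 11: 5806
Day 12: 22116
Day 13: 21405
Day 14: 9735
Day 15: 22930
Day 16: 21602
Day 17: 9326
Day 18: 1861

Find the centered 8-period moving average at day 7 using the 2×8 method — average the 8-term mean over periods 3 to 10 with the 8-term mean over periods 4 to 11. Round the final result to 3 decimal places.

11318.250

Sum over 3–10: 4922 + 10959 + 7561 + 18287 + 10193 + 16381 + 1122 + 20679 = 90104
Sum over 4–11: 10959 + 7561 + 18287 + 10193 + 16381 + 1122 + 20679 + 5806 = 90988
CMA at t=7 = (90104 + 90988) / (2·8) = 181092 / 16 = 11318.250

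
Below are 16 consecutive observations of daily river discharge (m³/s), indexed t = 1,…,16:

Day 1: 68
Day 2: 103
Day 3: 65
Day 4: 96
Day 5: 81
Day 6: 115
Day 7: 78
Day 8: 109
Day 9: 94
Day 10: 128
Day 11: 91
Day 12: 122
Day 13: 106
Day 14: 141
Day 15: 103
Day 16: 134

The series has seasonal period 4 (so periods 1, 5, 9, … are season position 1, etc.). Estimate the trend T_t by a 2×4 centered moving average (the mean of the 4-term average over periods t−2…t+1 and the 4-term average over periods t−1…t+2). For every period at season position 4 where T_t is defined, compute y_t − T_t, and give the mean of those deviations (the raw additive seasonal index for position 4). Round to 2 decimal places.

Season position 4 occurs at t = 4, 8, 12 (where T_t is defined).
t=4: T_4 = 87.7500; y_4 − T_4 = 96 − 87.7500 = 8.2500
t=8: T_8 = 100.6250; y_8 − T_8 = 109 − 100.6250 = 8.3750
t=12: T_12 = 113.3750; y_12 − T_12 = 122 − 113.3750 = 8.6250
Mean deviation: (8.2500 + 8.3750 + 8.6250) / 3 = 8.42

8.42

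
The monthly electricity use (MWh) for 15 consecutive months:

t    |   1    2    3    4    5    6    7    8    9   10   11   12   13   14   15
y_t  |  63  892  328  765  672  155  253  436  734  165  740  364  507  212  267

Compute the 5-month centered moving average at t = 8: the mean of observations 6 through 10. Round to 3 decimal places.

Sum of periods 6–10: 155 + 253 + 436 + 734 + 165 = 1743
Divide by 5: 1743 / 5 = 348.600

348.600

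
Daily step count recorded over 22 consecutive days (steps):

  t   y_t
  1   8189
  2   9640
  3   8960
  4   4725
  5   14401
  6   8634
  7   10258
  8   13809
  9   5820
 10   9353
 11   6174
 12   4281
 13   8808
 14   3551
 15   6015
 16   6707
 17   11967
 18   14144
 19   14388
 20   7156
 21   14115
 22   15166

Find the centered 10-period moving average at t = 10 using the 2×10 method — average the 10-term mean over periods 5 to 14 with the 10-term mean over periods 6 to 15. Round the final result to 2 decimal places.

Sum over 5–14: 14401 + 8634 + 10258 + 13809 + 5820 + 9353 + 6174 + 4281 + 8808 + 3551 = 85089
Sum over 6–15: 8634 + 10258 + 13809 + 5820 + 9353 + 6174 + 4281 + 8808 + 3551 + 6015 = 76703
CMA at t=10 = (85089 + 76703) / (2·10) = 161792 / 20 = 8089.60

8089.60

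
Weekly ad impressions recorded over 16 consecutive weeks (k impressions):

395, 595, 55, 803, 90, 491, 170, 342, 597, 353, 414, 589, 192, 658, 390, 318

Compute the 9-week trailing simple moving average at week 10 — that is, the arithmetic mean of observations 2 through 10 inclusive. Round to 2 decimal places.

Sum of periods 2–10: 595 + 55 + 803 + 90 + 491 + 170 + 342 + 597 + 353 = 3496
Divide by 9: 3496 / 9 = 388.44

388.44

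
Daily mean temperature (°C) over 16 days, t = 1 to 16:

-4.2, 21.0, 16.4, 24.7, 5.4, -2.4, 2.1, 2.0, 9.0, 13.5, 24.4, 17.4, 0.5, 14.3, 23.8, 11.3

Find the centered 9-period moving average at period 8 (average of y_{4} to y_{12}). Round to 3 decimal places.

Sum of periods 4–12: 24.7 + 5.4 + (-2.4) + 2.1 + 2.0 + 9.0 + 13.5 + 24.4 + 17.4 = 96.1
Divide by 9: 96.1 / 9 = 10.678

10.678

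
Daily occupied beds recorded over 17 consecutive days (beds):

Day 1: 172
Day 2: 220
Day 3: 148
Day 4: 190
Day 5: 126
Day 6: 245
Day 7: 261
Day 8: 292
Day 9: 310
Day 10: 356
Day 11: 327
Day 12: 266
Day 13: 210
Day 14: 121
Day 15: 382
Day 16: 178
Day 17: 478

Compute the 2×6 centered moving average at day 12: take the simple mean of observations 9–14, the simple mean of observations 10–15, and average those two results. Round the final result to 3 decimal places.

271.000

Sum over 9–14: 310 + 356 + 327 + 266 + 210 + 121 = 1590
Sum over 10–15: 356 + 327 + 266 + 210 + 121 + 382 = 1662
CMA at t=12 = (1590 + 1662) / (2·6) = 3252 / 12 = 271.000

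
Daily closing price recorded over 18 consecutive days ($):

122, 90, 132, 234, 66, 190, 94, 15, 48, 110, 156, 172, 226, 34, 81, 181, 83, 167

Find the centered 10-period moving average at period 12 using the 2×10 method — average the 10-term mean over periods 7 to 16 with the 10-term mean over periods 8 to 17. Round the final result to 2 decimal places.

Sum over 7–16: 94 + 15 + 48 + 110 + 156 + 172 + 226 + 34 + 81 + 181 = 1117
Sum over 8–17: 15 + 48 + 110 + 156 + 172 + 226 + 34 + 81 + 181 + 83 = 1106
CMA at t=12 = (1117 + 1106) / (2·10) = 2223 / 20 = 111.15

111.15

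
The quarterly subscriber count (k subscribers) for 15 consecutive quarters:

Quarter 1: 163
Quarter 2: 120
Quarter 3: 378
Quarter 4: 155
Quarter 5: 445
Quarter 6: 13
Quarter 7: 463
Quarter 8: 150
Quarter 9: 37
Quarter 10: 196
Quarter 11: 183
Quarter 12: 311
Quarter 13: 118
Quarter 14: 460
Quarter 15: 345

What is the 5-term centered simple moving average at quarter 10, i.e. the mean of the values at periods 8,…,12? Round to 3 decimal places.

Sum of periods 8–12: 150 + 37 + 196 + 183 + 311 = 877
Divide by 5: 877 / 5 = 175.400

175.400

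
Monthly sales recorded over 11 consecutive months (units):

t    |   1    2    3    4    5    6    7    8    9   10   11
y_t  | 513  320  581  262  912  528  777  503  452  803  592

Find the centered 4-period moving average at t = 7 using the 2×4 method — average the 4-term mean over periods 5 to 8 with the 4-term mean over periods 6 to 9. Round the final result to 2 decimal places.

Sum over 5–8: 912 + 528 + 777 + 503 = 2720
Sum over 6–9: 528 + 777 + 503 + 452 = 2260
CMA at t=7 = (2720 + 2260) / (2·4) = 4980 / 8 = 622.50

622.50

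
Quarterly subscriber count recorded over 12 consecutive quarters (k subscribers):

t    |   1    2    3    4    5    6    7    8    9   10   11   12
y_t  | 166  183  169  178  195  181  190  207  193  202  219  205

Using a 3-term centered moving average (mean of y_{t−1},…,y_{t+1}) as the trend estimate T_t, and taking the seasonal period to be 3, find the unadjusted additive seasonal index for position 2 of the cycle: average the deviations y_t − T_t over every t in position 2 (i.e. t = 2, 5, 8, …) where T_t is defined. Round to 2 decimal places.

10.33

Season position 2 occurs at t = 2, 5, 8, 11 (where T_t is defined).
t=2: T_2 = 172.6667; y_2 − T_2 = 183 − 172.6667 = 10.3333
t=5: T_5 = 184.6667; y_5 − T_5 = 195 − 184.6667 = 10.3333
t=8: T_8 = 196.6667; y_8 − T_8 = 207 − 196.6667 = 10.3333
t=11: T_11 = 208.6667; y_11 − T_11 = 219 − 208.6667 = 10.3333
Mean deviation: (10.3333 + 10.3333 + 10.3333 + 10.3333) / 4 = 10.33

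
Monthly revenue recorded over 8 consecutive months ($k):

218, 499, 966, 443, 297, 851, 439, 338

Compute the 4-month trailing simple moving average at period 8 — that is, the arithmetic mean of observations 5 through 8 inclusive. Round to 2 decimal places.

Sum of periods 5–8: 297 + 851 + 439 + 338 = 1925
Divide by 4: 1925 / 4 = 481.25

481.25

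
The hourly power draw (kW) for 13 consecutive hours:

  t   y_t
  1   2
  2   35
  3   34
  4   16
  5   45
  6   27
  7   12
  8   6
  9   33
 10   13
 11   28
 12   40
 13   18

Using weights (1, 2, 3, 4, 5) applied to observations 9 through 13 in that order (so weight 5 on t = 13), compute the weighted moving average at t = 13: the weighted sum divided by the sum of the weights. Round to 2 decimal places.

26.20

Weighted sum: 1·33 + 2·13 + 3·28 + 4·40 + 5·18 = 33 + 26 + 84 + 160 + 90 = 393
Weight total: 1 + 2 + 3 + 4 + 5 = 15
WMA = 393 / 15 = 26.20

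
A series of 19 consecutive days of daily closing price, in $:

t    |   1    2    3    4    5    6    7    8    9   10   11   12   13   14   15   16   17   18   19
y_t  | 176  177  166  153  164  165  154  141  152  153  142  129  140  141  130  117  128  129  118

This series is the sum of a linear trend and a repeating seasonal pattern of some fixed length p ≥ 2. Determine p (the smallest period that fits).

4

First differences y_{t+1} − y_t: 1, -11, -13, 11, 1, -11, -13, 11, 1, -11, …
The difference pattern repeats every 4 terms and not for any smaller step, so p = 4.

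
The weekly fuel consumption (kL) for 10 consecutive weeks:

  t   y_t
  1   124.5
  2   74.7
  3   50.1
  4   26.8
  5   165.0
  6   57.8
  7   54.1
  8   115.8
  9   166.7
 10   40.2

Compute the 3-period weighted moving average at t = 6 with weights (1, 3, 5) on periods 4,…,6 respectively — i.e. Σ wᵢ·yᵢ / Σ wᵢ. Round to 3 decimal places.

90.089

Weighted sum: 1·26.8 + 3·165.0 + 5·57.8 = 26.8 + 495.0 + 289.0 = 810.8
Weight total: 1 + 3 + 5 = 9
WMA = 810.8 / 9 = 90.089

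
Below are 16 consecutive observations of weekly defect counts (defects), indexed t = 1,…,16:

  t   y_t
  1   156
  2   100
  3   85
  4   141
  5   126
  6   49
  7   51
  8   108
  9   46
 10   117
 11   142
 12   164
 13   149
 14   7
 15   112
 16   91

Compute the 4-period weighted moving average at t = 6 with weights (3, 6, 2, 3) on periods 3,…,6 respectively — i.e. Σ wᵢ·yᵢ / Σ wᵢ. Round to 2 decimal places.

Weighted sum: 3·85 + 6·141 + 2·126 + 3·49 = 255 + 846 + 252 + 147 = 1500
Weight total: 3 + 6 + 2 + 3 = 14
WMA = 1500 / 14 = 107.14

107.14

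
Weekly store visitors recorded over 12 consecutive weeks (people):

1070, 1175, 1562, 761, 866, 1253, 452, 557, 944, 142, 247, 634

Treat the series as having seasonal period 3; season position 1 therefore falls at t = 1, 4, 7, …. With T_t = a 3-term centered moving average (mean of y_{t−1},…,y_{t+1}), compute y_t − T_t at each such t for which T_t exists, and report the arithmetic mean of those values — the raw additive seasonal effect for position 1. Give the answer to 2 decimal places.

-302.11

Season position 1 occurs at t = 4, 7, 10 (where T_t is defined).
t=4: T_4 = 1063.0000; y_4 − T_4 = 761 − 1063.0000 = -302.0000
t=7: T_7 = 754.0000; y_7 − T_7 = 452 − 754.0000 = -302.0000
t=10: T_10 = 444.3333; y_10 − T_10 = 142 − 444.3333 = -302.3333
Mean deviation: (-302.0000 + -302.0000 + -302.3333) / 3 = -302.11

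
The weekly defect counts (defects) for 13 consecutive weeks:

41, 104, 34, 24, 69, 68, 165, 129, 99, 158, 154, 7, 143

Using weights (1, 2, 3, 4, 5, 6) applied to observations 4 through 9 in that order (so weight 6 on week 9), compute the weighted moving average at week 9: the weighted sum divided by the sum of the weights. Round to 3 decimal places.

107.857

Weighted sum: 1·24 + 2·69 + 3·68 + 4·165 + 5·129 + 6·99 = 24 + 138 + 204 + 660 + 645 + 594 = 2265
Weight total: 1 + 2 + 3 + 4 + 5 + 6 = 21
WMA = 2265 / 21 = 107.857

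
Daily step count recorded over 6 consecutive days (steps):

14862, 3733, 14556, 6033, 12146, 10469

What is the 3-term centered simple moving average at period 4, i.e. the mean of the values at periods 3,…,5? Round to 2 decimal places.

Sum of periods 3–5: 14556 + 6033 + 12146 = 32735
Divide by 3: 32735 / 3 = 10911.67

10911.67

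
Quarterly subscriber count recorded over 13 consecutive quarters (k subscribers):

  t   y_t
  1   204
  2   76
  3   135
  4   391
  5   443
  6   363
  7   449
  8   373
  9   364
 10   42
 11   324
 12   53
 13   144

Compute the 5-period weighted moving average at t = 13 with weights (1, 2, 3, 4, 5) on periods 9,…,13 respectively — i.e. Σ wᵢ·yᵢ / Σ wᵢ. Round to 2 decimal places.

Weighted sum: 1·364 + 2·42 + 3·324 + 4·53 + 5·144 = 364 + 84 + 972 + 212 + 720 = 2352
Weight total: 1 + 2 + 3 + 4 + 5 = 15
WMA = 2352 / 15 = 156.80

156.80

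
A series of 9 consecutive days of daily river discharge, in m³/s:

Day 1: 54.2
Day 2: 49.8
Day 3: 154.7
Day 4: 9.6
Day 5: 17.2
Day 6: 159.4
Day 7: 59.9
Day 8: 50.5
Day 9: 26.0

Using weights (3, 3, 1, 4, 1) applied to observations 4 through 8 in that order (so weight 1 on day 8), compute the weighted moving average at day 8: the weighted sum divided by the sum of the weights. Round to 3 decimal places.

44.158

Weighted sum: 3·9.6 + 3·17.2 + 1·159.4 + 4·59.9 + 1·50.5 = 28.8 + 51.6 + 159.4 + 239.6 + 50.5 = 529.9
Weight total: 3 + 3 + 1 + 4 + 1 = 12
WMA = 529.9 / 12 = 44.158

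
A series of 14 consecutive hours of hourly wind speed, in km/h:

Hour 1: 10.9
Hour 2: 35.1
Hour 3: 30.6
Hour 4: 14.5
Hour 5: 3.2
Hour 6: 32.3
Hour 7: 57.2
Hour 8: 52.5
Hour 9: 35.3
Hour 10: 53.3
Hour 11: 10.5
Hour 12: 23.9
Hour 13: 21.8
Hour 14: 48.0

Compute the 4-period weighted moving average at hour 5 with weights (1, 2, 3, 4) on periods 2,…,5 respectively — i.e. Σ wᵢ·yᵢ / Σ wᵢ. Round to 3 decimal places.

Weighted sum: 1·35.1 + 2·30.6 + 3·14.5 + 4·3.2 = 35.1 + 61.2 + 43.5 + 12.8 = 152.6
Weight total: 1 + 2 + 3 + 4 = 10
WMA = 152.6 / 10 = 15.260

15.260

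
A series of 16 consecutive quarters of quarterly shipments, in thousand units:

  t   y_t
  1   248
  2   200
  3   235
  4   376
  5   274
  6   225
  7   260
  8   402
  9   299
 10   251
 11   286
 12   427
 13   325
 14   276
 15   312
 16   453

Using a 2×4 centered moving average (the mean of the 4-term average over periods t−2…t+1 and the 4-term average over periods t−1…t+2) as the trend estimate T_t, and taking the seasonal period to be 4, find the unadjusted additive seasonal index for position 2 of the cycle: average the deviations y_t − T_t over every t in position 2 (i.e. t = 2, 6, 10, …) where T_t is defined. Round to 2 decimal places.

-61.96

Season position 2 occurs at t = 6, 10, 14 (where T_t is defined).
t=6: T_6 = 287.0000; y_6 − T_6 = 225 − 287.0000 = -62.0000
t=10: T_10 = 312.6250; y_10 − T_10 = 251 − 312.6250 = -61.6250
t=14: T_14 = 338.2500; y_14 − T_14 = 276 − 338.2500 = -62.2500
Mean deviation: (-62.0000 + -61.6250 + -62.2500) / 3 = -61.96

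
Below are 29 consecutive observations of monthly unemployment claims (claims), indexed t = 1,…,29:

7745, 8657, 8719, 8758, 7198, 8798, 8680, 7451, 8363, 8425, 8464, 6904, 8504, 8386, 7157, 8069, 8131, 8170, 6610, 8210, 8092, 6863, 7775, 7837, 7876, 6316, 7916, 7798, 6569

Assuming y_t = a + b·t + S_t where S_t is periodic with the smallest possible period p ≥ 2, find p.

First differences y_{t+1} − y_t: 912, 62, 39, -1560, 1600, -118, -1229, 912, 62, 39, -1560, 1600, -118, -1229, 912, 62, …
The difference pattern repeats every 7 terms and not for any smaller step, so p = 7.

7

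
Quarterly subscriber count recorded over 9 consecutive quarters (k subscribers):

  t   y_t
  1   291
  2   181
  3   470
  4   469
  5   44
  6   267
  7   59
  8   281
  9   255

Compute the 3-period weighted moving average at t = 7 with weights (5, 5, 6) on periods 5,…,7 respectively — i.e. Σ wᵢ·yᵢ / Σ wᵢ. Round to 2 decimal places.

119.31

Weighted sum: 5·44 + 5·267 + 6·59 = 220 + 1335 + 354 = 1909
Weight total: 5 + 5 + 6 = 16
WMA = 1909 / 16 = 119.31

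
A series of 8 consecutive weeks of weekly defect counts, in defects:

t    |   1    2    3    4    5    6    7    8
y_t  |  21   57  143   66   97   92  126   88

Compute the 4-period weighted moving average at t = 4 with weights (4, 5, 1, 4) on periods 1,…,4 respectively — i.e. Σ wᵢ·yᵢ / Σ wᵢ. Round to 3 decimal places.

55.429

Weighted sum: 4·21 + 5·57 + 1·143 + 4·66 = 84 + 285 + 143 + 264 = 776
Weight total: 4 + 5 + 1 + 4 = 14
WMA = 776 / 14 = 55.429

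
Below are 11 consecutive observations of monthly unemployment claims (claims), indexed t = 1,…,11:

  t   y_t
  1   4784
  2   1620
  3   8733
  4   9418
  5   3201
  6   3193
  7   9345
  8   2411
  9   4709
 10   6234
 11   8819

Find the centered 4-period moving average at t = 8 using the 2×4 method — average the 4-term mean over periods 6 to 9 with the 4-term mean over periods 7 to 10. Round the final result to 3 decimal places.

5294.625

Sum over 6–9: 3193 + 9345 + 2411 + 4709 = 19658
Sum over 7–10: 9345 + 2411 + 4709 + 6234 = 22699
CMA at t=8 = (19658 + 22699) / (2·4) = 42357 / 8 = 5294.625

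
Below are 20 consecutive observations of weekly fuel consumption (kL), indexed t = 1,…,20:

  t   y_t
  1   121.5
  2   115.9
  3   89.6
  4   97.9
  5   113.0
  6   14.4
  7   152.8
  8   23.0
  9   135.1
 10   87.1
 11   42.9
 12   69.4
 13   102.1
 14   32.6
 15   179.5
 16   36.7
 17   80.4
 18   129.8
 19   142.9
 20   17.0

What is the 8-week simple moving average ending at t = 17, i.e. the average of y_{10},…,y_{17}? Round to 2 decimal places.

78.84

Sum of periods 10–17: 87.1 + 42.9 + 69.4 + 102.1 + 32.6 + 179.5 + 36.7 + 80.4 = 630.7
Divide by 8: 630.7 / 8 = 78.84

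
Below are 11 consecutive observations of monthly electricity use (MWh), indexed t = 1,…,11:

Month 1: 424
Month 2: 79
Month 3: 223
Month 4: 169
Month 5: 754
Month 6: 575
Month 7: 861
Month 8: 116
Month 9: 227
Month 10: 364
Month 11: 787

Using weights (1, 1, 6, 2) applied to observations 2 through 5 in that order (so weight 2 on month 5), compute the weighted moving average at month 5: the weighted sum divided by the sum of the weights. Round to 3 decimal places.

Weighted sum: 1·79 + 1·223 + 6·169 + 2·754 = 79 + 223 + 1014 + 1508 = 2824
Weight total: 1 + 1 + 6 + 2 = 10
WMA = 2824 / 10 = 282.400

282.400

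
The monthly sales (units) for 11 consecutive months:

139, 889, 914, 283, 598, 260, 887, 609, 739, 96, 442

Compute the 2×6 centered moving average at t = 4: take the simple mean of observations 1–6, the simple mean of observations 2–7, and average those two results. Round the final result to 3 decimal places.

Sum over 1–6: 139 + 889 + 914 + 283 + 598 + 260 = 3083
Sum over 2–7: 889 + 914 + 283 + 598 + 260 + 887 = 3831
CMA at t=4 = (3083 + 3831) / (2·6) = 6914 / 12 = 576.167

576.167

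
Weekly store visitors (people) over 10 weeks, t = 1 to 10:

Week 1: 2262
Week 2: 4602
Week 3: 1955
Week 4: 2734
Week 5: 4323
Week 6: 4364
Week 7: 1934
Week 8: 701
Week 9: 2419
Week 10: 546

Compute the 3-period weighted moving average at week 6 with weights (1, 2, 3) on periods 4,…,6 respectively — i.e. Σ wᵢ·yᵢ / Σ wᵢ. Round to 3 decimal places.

4078.667

Weighted sum: 1·2734 + 2·4323 + 3·4364 = 2734 + 8646 + 13092 = 24472
Weight total: 1 + 2 + 3 = 6
WMA = 24472 / 6 = 4078.667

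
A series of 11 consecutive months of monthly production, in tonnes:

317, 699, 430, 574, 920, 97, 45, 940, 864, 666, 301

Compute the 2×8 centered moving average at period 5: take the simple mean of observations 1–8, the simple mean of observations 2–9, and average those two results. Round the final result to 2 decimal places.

536.94

Sum over 1–8: 317 + 699 + 430 + 574 + 920 + 97 + 45 + 940 = 4022
Sum over 2–9: 699 + 430 + 574 + 920 + 97 + 45 + 940 + 864 = 4569
CMA at t=5 = (4022 + 4569) / (2·8) = 8591 / 16 = 536.94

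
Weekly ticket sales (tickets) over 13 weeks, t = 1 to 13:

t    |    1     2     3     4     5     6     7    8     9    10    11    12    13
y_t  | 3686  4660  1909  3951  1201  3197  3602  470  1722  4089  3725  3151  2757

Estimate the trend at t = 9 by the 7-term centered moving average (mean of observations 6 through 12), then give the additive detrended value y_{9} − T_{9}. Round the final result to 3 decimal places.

Trend T_9 = (3197 + 3602 + 470 + 1722 + 4089 + 3725 + 3151) / 7 = 19956/7 = 2850.85714
Detrended value: 1722 − 2850.85714 = -1128.857

-1128.857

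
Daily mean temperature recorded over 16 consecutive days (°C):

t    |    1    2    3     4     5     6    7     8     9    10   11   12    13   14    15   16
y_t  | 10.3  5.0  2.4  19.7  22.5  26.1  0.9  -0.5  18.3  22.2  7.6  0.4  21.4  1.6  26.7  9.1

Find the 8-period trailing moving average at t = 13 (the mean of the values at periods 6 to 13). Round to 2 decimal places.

Sum of periods 6–13: 26.1 + 0.9 + (-0.5) + 18.3 + 22.2 + 7.6 + 0.4 + 21.4 = 96.4
Divide by 8: 96.4 / 8 = 12.05

12.05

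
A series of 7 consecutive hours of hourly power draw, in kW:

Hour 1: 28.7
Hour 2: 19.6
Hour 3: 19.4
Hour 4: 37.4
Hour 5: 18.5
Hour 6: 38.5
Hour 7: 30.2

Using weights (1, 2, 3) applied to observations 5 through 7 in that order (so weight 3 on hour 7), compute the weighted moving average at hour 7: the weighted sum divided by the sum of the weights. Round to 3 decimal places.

Weighted sum: 1·18.5 + 2·38.5 + 3·30.2 = 18.5 + 77.0 + 90.6 = 186.1
Weight total: 1 + 2 + 3 = 6
WMA = 186.1 / 6 = 31.017

31.017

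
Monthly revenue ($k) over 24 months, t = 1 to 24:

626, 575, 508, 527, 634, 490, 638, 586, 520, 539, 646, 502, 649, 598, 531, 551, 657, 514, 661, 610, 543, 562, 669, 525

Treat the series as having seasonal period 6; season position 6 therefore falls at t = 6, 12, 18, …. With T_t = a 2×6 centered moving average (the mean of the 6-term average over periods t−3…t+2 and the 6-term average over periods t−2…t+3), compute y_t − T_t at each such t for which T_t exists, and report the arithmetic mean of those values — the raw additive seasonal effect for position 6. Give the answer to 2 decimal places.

Season position 6 occurs at t = 6, 12, 18 (where T_t is defined).
t=6: T_6 = 564.8333; y_6 − T_6 = 490 − 564.8333 = -74.8333
t=12: T_12 = 576.5833; y_12 − T_12 = 502 − 576.5833 = -74.5833
t=18: T_18 = 588.3333; y_18 − T_18 = 514 − 588.3333 = -74.3333
Mean deviation: (-74.8333 + -74.5833 + -74.3333) / 3 = -74.58

-74.58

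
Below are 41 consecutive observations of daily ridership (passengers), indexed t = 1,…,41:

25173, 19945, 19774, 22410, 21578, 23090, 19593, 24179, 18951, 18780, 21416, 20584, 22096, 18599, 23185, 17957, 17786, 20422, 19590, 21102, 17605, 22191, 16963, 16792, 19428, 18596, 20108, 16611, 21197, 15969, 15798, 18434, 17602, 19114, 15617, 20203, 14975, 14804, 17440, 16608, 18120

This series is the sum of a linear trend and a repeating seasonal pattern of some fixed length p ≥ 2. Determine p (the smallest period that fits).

7

First differences y_{t+1} − y_t: -5228, -171, 2636, -832, 1512, -3497, 4586, -5228, -171, 2636, -832, 1512, -3497, 4586, -5228, -171, …
The difference pattern repeats every 7 terms and not for any smaller step, so p = 7.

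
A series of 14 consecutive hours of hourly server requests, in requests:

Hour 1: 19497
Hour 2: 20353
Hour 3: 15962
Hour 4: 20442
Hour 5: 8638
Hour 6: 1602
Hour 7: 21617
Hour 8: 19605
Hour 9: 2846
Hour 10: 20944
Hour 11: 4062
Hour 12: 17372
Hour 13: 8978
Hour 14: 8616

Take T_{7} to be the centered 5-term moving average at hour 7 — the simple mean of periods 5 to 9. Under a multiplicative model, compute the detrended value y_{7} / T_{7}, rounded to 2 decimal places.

Trend T_7 = (8638 + 1602 + 21617 + 19605 + 2846) / 5 = 54308/5 = 10861.6000
Ratio to trend: 21617 / 10861.6000 = 1.99

1.99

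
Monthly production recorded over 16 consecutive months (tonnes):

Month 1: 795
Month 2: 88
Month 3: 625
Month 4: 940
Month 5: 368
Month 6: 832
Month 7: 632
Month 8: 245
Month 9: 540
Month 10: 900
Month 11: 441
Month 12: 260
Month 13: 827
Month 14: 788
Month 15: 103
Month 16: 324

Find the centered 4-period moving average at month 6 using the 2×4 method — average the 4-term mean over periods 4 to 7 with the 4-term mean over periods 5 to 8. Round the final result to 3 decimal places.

606.125

Sum over 4–7: 940 + 368 + 832 + 632 = 2772
Sum over 5–8: 368 + 832 + 632 + 245 = 2077
CMA at t=6 = (2772 + 2077) / (2·4) = 4849 / 8 = 606.125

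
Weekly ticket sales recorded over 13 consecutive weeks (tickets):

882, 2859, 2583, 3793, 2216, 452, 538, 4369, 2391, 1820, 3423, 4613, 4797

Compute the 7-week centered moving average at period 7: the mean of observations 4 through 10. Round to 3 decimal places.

2225.571

Sum of periods 4–10: 3793 + 2216 + 452 + 538 + 4369 + 2391 + 1820 = 15579
Divide by 7: 15579 / 7 = 2225.571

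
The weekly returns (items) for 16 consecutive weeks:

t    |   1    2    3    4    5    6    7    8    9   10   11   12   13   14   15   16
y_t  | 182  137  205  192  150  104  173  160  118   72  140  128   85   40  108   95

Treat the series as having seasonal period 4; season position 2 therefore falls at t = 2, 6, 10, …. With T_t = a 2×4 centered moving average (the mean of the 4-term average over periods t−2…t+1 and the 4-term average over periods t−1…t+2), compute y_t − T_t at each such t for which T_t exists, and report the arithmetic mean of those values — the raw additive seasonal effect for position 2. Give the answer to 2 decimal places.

Season position 2 occurs at t = 6, 10, 14 (where T_t is defined).
t=6: T_6 = 150.7500; y_6 − T_6 = 104 − 150.7500 = -46.7500
t=10: T_10 = 118.5000; y_10 − T_10 = 72 − 118.5000 = -46.5000
t=14: T_14 = 86.1250; y_14 − T_14 = 40 − 86.1250 = -46.1250
Mean deviation: (-46.7500 + -46.5000 + -46.1250) / 3 = -46.46

-46.46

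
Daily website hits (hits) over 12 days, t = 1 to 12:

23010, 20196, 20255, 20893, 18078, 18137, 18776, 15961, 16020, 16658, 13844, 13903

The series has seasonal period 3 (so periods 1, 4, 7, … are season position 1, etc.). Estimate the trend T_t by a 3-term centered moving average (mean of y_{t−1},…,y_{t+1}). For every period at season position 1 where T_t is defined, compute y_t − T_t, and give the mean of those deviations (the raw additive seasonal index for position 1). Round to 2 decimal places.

1151.00

Season position 1 occurs at t = 4, 7, 10 (where T_t is defined).
t=4: T_4 = 19742.0000; y_4 − T_4 = 20893 − 19742.0000 = 1151.0000
t=7: T_7 = 17624.6667; y_7 − T_7 = 18776 − 17624.6667 = 1151.3333
t=10: T_10 = 15507.3333; y_10 − T_10 = 16658 − 15507.3333 = 1150.6667
Mean deviation: (1151.0000 + 1151.3333 + 1150.6667) / 3 = 1151.00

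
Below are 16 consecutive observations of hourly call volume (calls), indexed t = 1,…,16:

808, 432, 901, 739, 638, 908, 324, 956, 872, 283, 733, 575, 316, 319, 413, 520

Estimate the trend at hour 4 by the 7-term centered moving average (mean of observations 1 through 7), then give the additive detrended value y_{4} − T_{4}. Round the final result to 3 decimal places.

60.429

Trend T_4 = (808 + 432 + 901 + 739 + 638 + 908 + 324) / 7 = 4750/7 = 678.57143
Detrended value: 739 − 678.57143 = 60.429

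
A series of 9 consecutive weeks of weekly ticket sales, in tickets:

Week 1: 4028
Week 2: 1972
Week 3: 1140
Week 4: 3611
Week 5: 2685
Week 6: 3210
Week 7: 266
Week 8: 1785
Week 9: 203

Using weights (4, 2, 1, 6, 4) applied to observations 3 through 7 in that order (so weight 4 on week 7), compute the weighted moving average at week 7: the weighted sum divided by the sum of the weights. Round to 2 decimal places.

Weighted sum: 4·1140 + 2·3611 + 1·2685 + 6·3210 + 4·266 = 4560 + 7222 + 2685 + 19260 + 1064 = 34791
Weight total: 4 + 2 + 1 + 6 + 4 = 17
WMA = 34791 / 17 = 2046.53

2046.53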